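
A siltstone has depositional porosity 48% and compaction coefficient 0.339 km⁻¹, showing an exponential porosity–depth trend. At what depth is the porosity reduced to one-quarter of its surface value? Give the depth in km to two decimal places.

4.09 km

n/n₀ = 1/4 ⇒ exp(−k·d) = 1/4 ⇒ d = ln(4) / k
d = 1.3863 / 0.339 = 4.089 km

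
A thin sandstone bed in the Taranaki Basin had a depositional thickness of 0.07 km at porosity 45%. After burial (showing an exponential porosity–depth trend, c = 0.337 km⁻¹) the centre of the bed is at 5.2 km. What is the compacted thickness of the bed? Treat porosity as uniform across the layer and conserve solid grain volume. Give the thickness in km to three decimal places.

0.042 km

Porosity at 5.2 km: n = 0.45·exp(−0.337×5.2) = 0.0780
Solid-volume conservation: h(1−n) = h₀(1−n₀) ⇒ h = h₀·(1−n₀)/(1−n)
h = 0.07 × (1 − 0.45)/(1 − 0.0780) = 0.07 × 0.5965 = 0.0418 km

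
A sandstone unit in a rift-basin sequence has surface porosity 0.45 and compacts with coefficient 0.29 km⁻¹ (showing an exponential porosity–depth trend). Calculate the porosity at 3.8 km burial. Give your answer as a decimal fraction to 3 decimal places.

0.149

phi = phi₀·exp(−c·d) = 0.45 × exp(−0.29 × 3.8) = 0.45 × exp(−1.102)
  = 0.45 × 0.3322 = 0.1495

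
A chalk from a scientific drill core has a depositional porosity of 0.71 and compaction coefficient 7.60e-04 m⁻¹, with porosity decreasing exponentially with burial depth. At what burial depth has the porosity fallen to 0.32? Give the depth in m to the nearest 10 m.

1050 m

Working in km (1 km = 1000 m; β in km⁻¹ = β in m⁻¹ × 1000):
Invert Athy's law: Z = ln(phi₀/phi) / β
Z = ln(0.71/0.32) / 0.76 = ln(2.219) / 0.76 = 0.7969 / 0.76 = 1.049 km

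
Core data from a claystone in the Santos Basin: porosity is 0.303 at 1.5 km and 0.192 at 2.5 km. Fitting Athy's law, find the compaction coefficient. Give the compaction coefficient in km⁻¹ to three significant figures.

0.456 km⁻¹

Athy: n(d) = n₀ e^(−βd) ⇒ n₁/n₂ = e^{β(d₂−d₁)} ⇒ β = ln(n₁/n₂)/(d₂−d₁)
β = ln(0.303/0.192) / (2.5 − 1.5) = ln(1.578) / 1 = 0.4562 / 1 = 0.4562 km⁻¹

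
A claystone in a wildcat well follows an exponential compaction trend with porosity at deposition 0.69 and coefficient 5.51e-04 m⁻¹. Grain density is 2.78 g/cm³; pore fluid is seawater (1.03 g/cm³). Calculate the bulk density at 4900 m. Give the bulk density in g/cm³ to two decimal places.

2.70 g/cm³

Working in km (1 km = 1000 m; c in km⁻¹ = c in m⁻¹ × 1000):
Porosity at depth: n = 0.69·exp(−0.551×4.9) = 0.69×0.0672 = 0.0464
Bulk density: ρ_b = (1−n)ρ_g + n·ρ_f = 0.9536×2.78 + 0.0464×1.03
       = 2.651 + 0.048 = 2.699 g/cm³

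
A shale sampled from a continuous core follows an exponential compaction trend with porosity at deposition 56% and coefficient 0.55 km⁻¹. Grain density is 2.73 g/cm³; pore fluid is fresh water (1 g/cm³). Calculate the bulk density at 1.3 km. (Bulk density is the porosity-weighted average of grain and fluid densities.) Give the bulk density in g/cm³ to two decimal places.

Porosity at depth: phi = 0.56·exp(−0.55×1.3) = 0.56×0.4892 = 0.2739
Bulk density: ρ_b = (1−phi)ρ_g + phi·ρ_f = 0.7261×2.73 + 0.2739×1
       = 1.982 + 0.274 = 2.256 g/cm³

2.26 g/cm³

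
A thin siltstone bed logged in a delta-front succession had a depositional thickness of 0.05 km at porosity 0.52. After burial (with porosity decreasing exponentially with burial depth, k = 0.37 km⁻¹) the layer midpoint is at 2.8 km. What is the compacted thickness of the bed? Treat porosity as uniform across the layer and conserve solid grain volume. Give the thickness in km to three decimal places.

Porosity at 2.8 km: n = 0.52·exp(−0.37×2.8) = 0.1845
Solid-volume conservation: h(1−n) = h₀(1−n₀) ⇒ h = h₀·(1−n₀)/(1−n)
h = 0.05 × (1 − 0.52)/(1 − 0.1845) = 0.05 × 0.5886 = 0.0294 km

0.029 km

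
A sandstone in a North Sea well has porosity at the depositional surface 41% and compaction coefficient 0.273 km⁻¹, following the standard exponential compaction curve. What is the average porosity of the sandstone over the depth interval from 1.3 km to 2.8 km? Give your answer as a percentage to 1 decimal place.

23.6%

⟨phi⟩ = (1/(Z₂−Z₁)) ∫ phi₀ e^(−cZ) dZ = phi₀·(e^(−c·Z₁) − e^(−c·Z₂)) / (c·(Z₂−Z₁))
e^(−0.273×1.3) = 0.7012; e^(−0.273×2.8) = 0.4656
⟨phi⟩ = 0.41 × (0.7012 − 0.4656) / (0.273 × 1.5) = 0.41 × 0.5754 = 0.2359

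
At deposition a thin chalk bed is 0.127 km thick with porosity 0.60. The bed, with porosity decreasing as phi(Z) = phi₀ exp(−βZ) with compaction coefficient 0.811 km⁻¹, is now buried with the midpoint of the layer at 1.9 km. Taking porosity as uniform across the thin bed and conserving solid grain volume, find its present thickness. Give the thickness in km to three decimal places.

0.058 km

Porosity at 1.9 km: phi = 0.6·exp(−0.811×1.9) = 0.1285
Solid-volume conservation: h(1−phi) = h₀(1−phi₀) ⇒ h = h₀·(1−phi₀)/(1−phi)
h = 0.127 × (1 − 0.6)/(1 − 0.1285) = 0.127 × 0.4590 = 0.0583 km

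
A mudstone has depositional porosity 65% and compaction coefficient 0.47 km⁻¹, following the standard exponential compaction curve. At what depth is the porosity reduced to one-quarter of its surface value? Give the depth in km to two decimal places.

2.95 km

phi/phi₀ = 1/4 ⇒ exp(−k·z) = 1/4 ⇒ z = ln(4) / k
z = 1.3863 / 0.47 = 2.950 km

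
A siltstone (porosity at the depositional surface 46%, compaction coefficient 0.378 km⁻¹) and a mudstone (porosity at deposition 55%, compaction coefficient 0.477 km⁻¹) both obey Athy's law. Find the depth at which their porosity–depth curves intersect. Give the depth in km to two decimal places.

1.80 km

Set phi₀ₐ e^(−cₐz) = phi₀ᵦ e^(−cᵦz) ⇒ ln(phi₀ₐ/phi₀ᵦ) = (cₐ − cᵦ)·z
z = ln(0.46/0.55) / (0.378 − 0.477) = -0.1787 / -0.099 = 1.805 km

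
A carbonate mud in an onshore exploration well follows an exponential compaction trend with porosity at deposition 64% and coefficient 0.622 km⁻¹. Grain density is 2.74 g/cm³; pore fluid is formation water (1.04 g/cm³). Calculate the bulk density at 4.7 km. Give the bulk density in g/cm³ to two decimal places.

2.68 g/cm³

Porosity at depth: n = 0.64·exp(−0.622×4.7) = 0.64×0.0538 = 0.0344
Bulk density: ρ_b = (1−n)ρ_g + n·ρ_f = 0.9656×2.74 + 0.0344×1.04
       = 2.646 + 0.036 = 2.682 g/cm³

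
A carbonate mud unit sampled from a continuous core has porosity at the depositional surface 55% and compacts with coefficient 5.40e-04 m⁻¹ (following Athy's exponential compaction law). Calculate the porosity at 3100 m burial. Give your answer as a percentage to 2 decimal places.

Working in km (1 km = 1000 m; β in km⁻¹ = β in m⁻¹ × 1000):
n = n₀·exp(−β·d) = 0.55 × exp(−0.54 × 3.1) = 0.55 × exp(−1.674)
  = 0.55 × 0.1875 = 0.1031

10.31%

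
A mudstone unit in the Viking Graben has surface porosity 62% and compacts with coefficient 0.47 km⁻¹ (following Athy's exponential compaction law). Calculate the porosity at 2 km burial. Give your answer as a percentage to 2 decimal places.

24.22%

phi = phi₀·exp(−c·Z) = 0.62 × exp(−0.47 × 2) = 0.62 × exp(−0.94)
  = 0.62 × 0.3906 = 0.2422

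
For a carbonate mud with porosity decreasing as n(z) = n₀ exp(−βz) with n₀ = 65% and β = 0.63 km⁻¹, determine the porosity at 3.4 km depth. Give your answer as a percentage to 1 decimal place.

n = n₀·exp(−β·z) = 0.65 × exp(−0.63 × 3.4) = 0.65 × exp(−2.142)
  = 0.65 × 0.1174 = 0.0763

7.6%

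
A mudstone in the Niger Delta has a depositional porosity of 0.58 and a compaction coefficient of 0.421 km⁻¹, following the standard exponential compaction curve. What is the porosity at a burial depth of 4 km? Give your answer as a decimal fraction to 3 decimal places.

φ = φ₀·exp(−β·d) = 0.58 × exp(−0.421 × 4) = 0.58 × exp(−1.684)
  = 0.58 × 0.1856 = 0.1077

0.108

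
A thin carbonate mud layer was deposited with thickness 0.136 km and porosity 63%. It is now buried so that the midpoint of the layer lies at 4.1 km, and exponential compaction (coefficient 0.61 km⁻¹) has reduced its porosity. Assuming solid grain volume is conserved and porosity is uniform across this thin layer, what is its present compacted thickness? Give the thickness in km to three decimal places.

Porosity at 4.1 km: phi = 0.63·exp(−0.61×4.1) = 0.0517
Solid-volume conservation: h(1−phi) = h₀(1−phi₀) ⇒ h = h₀·(1−phi₀)/(1−phi)
h = 0.136 × (1 − 0.63)/(1 − 0.0517) = 0.136 × 0.3902 = 0.0531 km

0.053 km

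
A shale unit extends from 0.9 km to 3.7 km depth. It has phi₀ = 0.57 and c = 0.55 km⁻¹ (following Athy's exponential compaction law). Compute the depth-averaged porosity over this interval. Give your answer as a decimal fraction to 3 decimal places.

⟨phi⟩ = (1/(Z₂−Z₁)) ∫ phi₀ e^(−cZ) dZ = phi₀·(e^(−c·Z₁) − e^(−c·Z₂)) / (c·(Z₂−Z₁))
e^(−0.55×0.9) = 0.6096; e^(−0.55×3.7) = 0.1307
⟨phi⟩ = 0.57 × (0.6096 − 0.1307) / (0.55 × 2.8) = 0.57 × 0.3110 = 0.1773

0.177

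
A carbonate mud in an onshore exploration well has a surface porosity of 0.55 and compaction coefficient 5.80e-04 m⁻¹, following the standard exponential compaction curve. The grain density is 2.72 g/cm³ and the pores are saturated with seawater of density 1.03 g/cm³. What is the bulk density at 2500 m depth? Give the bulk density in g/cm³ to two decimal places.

Working in km (1 km = 1000 m; c in km⁻¹ = c in m⁻¹ × 1000):
Porosity at depth: φ = 0.55·exp(−0.58×2.5) = 0.55×0.2346 = 0.1290
Bulk density: ρ_b = (1−φ)ρ_g + φ·ρ_f = 0.8710×2.72 + 0.1290×1.03
       = 2.369 + 0.133 = 2.502 g/cm³

2.50 g/cm³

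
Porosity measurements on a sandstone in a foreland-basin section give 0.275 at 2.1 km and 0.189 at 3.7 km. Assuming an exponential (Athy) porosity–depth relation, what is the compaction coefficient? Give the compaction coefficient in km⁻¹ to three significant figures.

0.234 km⁻¹

Athy: phi(Z) = phi₀ e^(−cZ) ⇒ phi₁/phi₂ = e^{c(Z₂−Z₁)} ⇒ c = ln(phi₁/phi₂)/(Z₂−Z₁)
c = ln(0.275/0.189) / (3.7 − 2.1) = ln(1.455) / 1.6 = 0.3750 / 1.6 = 0.2344 km⁻¹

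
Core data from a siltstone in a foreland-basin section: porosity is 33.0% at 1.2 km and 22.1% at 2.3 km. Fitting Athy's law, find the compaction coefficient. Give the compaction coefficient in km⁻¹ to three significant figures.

Athy: n(z) = n₀ e^(−kz) ⇒ n₁/n₂ = e^{k(z₂−z₁)} ⇒ k = ln(n₁/n₂)/(z₂−z₁)
k = ln(0.33/0.221) / (2.3 − 1.2) = ln(1.493) / 1.1 = 0.4009 / 1.1 = 0.3645 km⁻¹

0.364 km⁻¹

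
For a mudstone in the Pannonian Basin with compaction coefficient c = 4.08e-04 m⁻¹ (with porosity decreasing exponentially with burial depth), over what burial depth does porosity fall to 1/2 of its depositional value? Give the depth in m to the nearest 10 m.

Working in km (1 km = 1000 m; c in km⁻¹ = c in m⁻¹ × 1000):
φ/φ₀ = 1/2 ⇒ exp(−c·Z) = 1/2 ⇒ Z = ln(2) / c
Z = 0.6931 / 0.408 = 1.699 km

1700 m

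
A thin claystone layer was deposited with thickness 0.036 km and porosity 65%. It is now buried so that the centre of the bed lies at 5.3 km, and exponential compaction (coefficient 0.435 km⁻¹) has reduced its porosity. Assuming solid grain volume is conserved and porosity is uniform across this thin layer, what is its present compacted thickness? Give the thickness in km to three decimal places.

Porosity at 5.3 km: phi = 0.65·exp(−0.435×5.3) = 0.0648
Solid-volume conservation: h(1−phi) = h₀(1−phi₀) ⇒ h = h₀·(1−phi₀)/(1−phi)
h = 0.036 × (1 − 0.65)/(1 − 0.0648) = 0.036 × 0.3743 = 0.0135 km

0.013 km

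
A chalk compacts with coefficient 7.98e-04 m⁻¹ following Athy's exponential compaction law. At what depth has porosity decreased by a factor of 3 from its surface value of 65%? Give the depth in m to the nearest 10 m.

1380 m

Working in km (1 km = 1000 m; k in km⁻¹ = k in m⁻¹ × 1000):
n/n₀ = 1/3 ⇒ exp(−k·d) = 1/3 ⇒ d = ln(3) / k
d = 1.0986 / 0.798 = 1.377 km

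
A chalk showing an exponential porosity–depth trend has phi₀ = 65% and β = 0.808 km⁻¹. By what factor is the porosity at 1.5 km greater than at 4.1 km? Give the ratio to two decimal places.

phi(Z₁)/phi(Z₂) = e^(−β·Z₁)/e^(−β·Z₂) = e^{β(Z₂−Z₁)}
= exp(0.808 × 2.6) = exp(2.101) = 8.1727

8.17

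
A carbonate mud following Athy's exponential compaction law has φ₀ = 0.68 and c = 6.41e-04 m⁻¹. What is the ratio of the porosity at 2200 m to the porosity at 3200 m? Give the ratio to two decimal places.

Working in km (1 km = 1000 m; c in km⁻¹ = c in m⁻¹ × 1000):
φ(d₁)/φ(d₂) = e^(−c·d₁)/e^(−c·d₂) = e^{c(d₂−d₁)}
= exp(0.641 × 1) = exp(0.641) = 1.8984

1.90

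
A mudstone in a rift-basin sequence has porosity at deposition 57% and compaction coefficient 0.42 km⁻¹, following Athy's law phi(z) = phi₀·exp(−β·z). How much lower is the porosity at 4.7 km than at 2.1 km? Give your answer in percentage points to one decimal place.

phi(2.1) = 0.57·e^(−0.42×2.1) = 0.2360
phi(4.7) = 0.57·e^(−0.42×4.7) = 0.0792
Δphi = 0.2360 − 0.0792 = 0.1568

15.7 percentage points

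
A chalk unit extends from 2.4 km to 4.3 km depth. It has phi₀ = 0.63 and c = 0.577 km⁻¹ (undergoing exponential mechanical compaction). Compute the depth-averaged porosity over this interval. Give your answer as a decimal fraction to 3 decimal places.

⟨phi⟩ = (1/(z₂−z₁)) ∫ phi₀ e^(−cz) dz = phi₀·(e^(−c·z₁) − e^(−c·z₂)) / (c·(z₂−z₁))
e^(−0.577×2.4) = 0.2504; e^(−0.577×4.3) = 0.0837
⟨phi⟩ = 0.63 × (0.2504 − 0.0837) / (0.577 × 1.9) = 0.63 × 0.1521 = 0.0958

0.096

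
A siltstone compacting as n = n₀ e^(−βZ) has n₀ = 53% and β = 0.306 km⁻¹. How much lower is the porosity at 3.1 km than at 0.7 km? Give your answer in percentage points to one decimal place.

22.3 percentage points

n(0.7) = 0.53·e^(−0.306×0.7) = 0.4278
n(3.1) = 0.53·e^(−0.306×3.1) = 0.2053
Δn = 0.4278 − 0.2053 = 0.2225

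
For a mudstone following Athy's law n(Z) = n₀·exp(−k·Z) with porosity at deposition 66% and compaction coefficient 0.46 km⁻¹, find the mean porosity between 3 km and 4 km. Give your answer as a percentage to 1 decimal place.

⟨n⟩ = (1/(Z₂−Z₁)) ∫ n₀ e^(−kZ) dZ = n₀·(e^(−k·Z₁) − e^(−k·Z₂)) / (k·(Z₂−Z₁))
e^(−0.46×3) = 0.2516; e^(−0.46×4) = 0.1588
⟨n⟩ = 0.66 × (0.2516 − 0.1588) / (0.46 × 1) = 0.66 × 0.2017 = 0.1331

13.3%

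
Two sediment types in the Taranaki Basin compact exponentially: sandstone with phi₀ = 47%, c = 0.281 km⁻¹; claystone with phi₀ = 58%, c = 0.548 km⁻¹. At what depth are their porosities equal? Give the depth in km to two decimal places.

0.79 km

Set phi₀ₐ e^(−cₐz) = phi₀ᵦ e^(−cᵦz) ⇒ ln(phi₀ₐ/phi₀ᵦ) = (cₐ − cᵦ)·z
z = ln(0.47/0.58) / (0.281 − 0.548) = -0.2103 / -0.267 = 0.788 km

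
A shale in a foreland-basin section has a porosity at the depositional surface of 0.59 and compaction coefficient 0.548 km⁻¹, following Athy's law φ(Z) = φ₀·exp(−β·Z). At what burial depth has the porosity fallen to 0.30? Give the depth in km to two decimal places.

1.23 km

Invert Athy's law: Z = ln(φ₀/φ) / β
Z = ln(0.59/0.3) / 0.548 = ln(1.967) / 0.548 = 0.6763 / 0.548 = 1.234 km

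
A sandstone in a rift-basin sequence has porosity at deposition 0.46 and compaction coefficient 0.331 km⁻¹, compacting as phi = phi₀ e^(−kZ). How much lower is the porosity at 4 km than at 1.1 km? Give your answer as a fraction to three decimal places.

0.197

phi(1.1) = 0.46·e^(−0.331×1.1) = 0.3196
phi(4) = 0.46·e^(−0.331×4) = 0.1224
Δphi = 0.3196 − 0.1224 = 0.1972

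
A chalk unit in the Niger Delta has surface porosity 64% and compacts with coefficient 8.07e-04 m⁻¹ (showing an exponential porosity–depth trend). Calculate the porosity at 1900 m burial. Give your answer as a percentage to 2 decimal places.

Working in km (1 km = 1000 m; k in km⁻¹ = k in m⁻¹ × 1000):
φ = φ₀·exp(−k·z) = 0.64 × exp(−0.807 × 1.9) = 0.64 × exp(−1.533)
  = 0.64 × 0.2158 = 0.1381

13.81%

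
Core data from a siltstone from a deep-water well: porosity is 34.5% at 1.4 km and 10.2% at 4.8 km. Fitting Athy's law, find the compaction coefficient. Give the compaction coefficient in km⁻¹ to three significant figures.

Athy: n(z) = n₀ e^(−βz) ⇒ n₁/n₂ = e^{β(z₂−z₁)} ⇒ β = ln(n₁/n₂)/(z₂−z₁)
β = ln(0.345/0.102) / (4.8 − 1.4) = ln(3.382) / 3.4 = 1.2186 / 3.4 = 0.3584 km⁻¹

0.358 km⁻¹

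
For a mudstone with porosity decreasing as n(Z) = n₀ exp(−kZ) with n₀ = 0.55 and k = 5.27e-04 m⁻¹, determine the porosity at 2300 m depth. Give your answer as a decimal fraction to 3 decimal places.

Working in km (1 km = 1000 m; k in km⁻¹ = k in m⁻¹ × 1000):
n = n₀·exp(−k·Z) = 0.55 × exp(−0.527 × 2.3) = 0.55 × exp(−1.212)
  = 0.55 × 0.2976 = 0.1637

0.164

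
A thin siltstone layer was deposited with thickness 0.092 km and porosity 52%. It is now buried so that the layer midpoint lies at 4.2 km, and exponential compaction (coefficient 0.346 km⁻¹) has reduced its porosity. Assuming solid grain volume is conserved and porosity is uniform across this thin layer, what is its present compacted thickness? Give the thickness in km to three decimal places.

Porosity at 4.2 km: n = 0.52·exp(−0.346×4.2) = 0.1216
Solid-volume conservation: h(1−n) = h₀(1−n₀) ⇒ h = h₀·(1−n₀)/(1−n)
h = 0.092 × (1 − 0.52)/(1 − 0.1216) = 0.092 × 0.5464 = 0.0503 km

0.050 km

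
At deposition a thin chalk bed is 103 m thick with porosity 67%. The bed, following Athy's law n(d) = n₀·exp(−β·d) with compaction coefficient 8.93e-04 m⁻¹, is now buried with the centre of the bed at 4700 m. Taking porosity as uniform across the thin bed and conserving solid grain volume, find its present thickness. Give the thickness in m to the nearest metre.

34 m

Working in km (1 km = 1000 m; β in km⁻¹ = β in m⁻¹ × 1000):
Porosity at 4.7 km: n = 0.67·exp(−0.893×4.7) = 0.0101
Solid-volume conservation: h(1−n) = h₀(1−n₀) ⇒ h = h₀·(1−n₀)/(1−n)
h = 0.103 × (1 − 0.67)/(1 − 0.0101) = 0.103 × 0.3334 = 0.0343 km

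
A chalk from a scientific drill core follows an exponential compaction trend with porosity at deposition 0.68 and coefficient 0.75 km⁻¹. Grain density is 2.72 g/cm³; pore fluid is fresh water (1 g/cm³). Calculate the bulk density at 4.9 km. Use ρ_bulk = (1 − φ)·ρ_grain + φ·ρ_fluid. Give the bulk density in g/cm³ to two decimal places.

Porosity at depth: n = 0.68·exp(−0.75×4.9) = 0.68×0.0253 = 0.0172
Bulk density: ρ_b = (1−n)ρ_g + n·ρ_f = 0.9828×2.72 + 0.0172×1
       = 2.673 + 0.017 = 2.690 g/cm³

2.69 g/cm³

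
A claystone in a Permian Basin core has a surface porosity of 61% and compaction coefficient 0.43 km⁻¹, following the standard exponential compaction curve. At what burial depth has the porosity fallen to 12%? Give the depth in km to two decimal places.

3.78 km

Invert Athy's law: d = ln(n₀/n) / k
d = ln(0.61/0.12) / 0.43 = ln(5.083) / 0.43 = 1.6260 / 0.43 = 3.781 km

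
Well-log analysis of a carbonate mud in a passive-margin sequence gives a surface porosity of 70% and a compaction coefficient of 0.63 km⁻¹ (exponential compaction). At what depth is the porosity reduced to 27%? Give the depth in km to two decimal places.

Invert Athy's law: Z = ln(n₀/n) / c
Z = ln(0.7/0.27) / 0.63 = ln(2.593) / 0.63 = 0.9527 / 0.63 = 1.512 km

1.51 km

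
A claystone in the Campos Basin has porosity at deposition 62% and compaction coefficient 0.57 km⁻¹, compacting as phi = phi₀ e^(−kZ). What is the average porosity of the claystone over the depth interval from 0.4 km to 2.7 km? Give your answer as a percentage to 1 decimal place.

27.5%

⟨phi⟩ = (1/(Z₂−Z₁)) ∫ phi₀ e^(−kZ) dZ = phi₀·(e^(−k·Z₁) − e^(−k·Z₂)) / (k·(Z₂−Z₁))
e^(−0.57×0.4) = 0.7961; e^(−0.57×2.7) = 0.2146
⟨phi⟩ = 0.62 × (0.7961 − 0.2146) / (0.57 × 2.3) = 0.62 × 0.4436 = 0.2750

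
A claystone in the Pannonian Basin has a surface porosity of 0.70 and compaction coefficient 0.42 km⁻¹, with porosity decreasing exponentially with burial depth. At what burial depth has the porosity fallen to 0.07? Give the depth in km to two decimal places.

5.48 km

Invert Athy's law: Z = ln(phi₀/phi) / k
Z = ln(0.7/0.07) / 0.42 = ln(10) / 0.42 = 2.3026 / 0.42 = 5.482 km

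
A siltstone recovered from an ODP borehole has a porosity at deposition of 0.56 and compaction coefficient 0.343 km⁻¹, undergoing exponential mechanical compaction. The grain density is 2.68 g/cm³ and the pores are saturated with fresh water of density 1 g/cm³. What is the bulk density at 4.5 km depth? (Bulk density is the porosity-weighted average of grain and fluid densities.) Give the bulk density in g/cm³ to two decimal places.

2.48 g/cm³

Porosity at depth: φ = 0.56·exp(−0.343×4.5) = 0.56×0.2136 = 0.1196
Bulk density: ρ_b = (1−φ)ρ_g + φ·ρ_f = 0.8804×2.68 + 0.1196×1
       = 2.359 + 0.120 = 2.479 g/cm³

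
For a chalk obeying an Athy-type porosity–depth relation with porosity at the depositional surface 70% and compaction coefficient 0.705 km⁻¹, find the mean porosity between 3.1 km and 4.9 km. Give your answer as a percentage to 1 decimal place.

4.5%

⟨phi⟩ = (1/(z₂−z₁)) ∫ phi₀ e^(−kz) dz = phi₀·(e^(−k·z₁) − e^(−k·z₂)) / (k·(z₂−z₁))
e^(−0.705×3.1) = 0.1124; e^(−0.705×4.9) = 0.0316
⟨phi⟩ = 0.7 × (0.1124 − 0.0316) / (0.705 × 1.8) = 0.7 × 0.0637 = 0.0446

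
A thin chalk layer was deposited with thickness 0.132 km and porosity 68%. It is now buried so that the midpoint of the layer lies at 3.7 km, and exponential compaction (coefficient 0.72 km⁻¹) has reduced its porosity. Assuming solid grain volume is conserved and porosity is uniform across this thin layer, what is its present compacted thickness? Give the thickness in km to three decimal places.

Porosity at 3.7 km: n = 0.68·exp(−0.72×3.7) = 0.0474
Solid-volume conservation: h(1−n) = h₀(1−n₀) ⇒ h = h₀·(1−n₀)/(1−n)
h = 0.132 × (1 − 0.68)/(1 − 0.0474) = 0.132 × 0.3359 = 0.0443 km

0.044 km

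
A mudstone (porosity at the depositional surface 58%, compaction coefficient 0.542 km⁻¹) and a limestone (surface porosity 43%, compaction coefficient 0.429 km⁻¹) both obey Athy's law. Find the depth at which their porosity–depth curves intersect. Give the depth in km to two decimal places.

2.65 km

Set phi₀ₐ e^(−cₐZ) = phi₀ᵦ e^(−cᵦZ) ⇒ ln(phi₀ₐ/phi₀ᵦ) = (cₐ − cᵦ)·Z
Z = ln(0.58/0.43) / (0.542 − 0.429) = 0.2992 / 0.113 = 2.648 km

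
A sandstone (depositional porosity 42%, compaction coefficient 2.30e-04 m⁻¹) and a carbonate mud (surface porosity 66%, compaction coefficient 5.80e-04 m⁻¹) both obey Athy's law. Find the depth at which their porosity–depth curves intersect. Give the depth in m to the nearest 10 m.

Working in km (1 km = 1000 m; k in km⁻¹ = k in m⁻¹ × 1000):
Set n₀ₐ e^(−kₐZ) = n₀ᵦ e^(−kᵦZ) ⇒ ln(n₀ₐ/n₀ᵦ) = (kₐ − kᵦ)·Z
Z = ln(0.42/0.66) / (0.23 − 0.58) = -0.4520 / -0.35 = 1.291 km

1290 m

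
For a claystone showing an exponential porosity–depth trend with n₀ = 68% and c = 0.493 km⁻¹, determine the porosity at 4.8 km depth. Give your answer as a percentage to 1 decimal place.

n = n₀·exp(−c·d) = 0.68 × exp(−0.493 × 4.8) = 0.68 × exp(−2.366)
  = 0.68 × 0.0938 = 0.0638

6.4%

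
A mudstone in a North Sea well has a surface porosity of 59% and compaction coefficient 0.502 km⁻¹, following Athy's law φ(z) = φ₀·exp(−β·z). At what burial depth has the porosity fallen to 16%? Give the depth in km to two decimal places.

2.60 km

Invert Athy's law: z = ln(φ₀/φ) / β
z = ln(0.59/0.16) / 0.502 = ln(3.687) / 0.502 = 1.3049 / 0.502 = 2.599 km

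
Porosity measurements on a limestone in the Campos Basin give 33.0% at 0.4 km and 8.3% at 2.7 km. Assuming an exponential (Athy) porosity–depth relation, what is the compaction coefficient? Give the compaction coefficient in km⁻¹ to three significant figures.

Athy: φ(Z) = φ₀ e^(−βZ) ⇒ φ₁/φ₂ = e^{β(Z₂−Z₁)} ⇒ β = ln(φ₁/φ₂)/(Z₂−Z₁)
β = ln(0.33/0.083) / (2.7 − 0.4) = ln(3.976) / 2.3 = 1.3803 / 2.3 = 0.6001 km⁻¹

0.600 km⁻¹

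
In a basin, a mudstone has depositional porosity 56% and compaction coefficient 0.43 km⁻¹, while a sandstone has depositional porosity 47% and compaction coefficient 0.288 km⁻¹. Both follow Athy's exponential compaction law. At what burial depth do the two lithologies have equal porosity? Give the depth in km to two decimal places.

1.23 km

Set phi₀ₐ e^(−kₐZ) = phi₀ᵦ e^(−kᵦZ) ⇒ ln(phi₀ₐ/phi₀ᵦ) = (kₐ − kᵦ)·Z
Z = ln(0.56/0.47) / (0.43 − 0.288) = 0.1752 / 0.142 = 1.234 km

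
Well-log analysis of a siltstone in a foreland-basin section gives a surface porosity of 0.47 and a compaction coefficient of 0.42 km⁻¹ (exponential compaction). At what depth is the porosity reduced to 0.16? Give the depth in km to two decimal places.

2.57 km

Invert Athy's law: z = ln(phi₀/phi) / β
z = ln(0.47/0.16) / 0.42 = ln(2.937) / 0.42 = 1.0776 / 0.42 = 2.566 km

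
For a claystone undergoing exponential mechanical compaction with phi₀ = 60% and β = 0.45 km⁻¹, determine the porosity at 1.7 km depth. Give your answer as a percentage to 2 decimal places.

27.92%

phi = phi₀·exp(−β·z) = 0.6 × exp(−0.45 × 1.7) = 0.6 × exp(−0.765)
  = 0.6 × 0.4653 = 0.2792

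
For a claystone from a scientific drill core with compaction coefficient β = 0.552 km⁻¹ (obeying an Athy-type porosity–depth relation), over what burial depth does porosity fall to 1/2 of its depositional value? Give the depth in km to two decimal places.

n/n₀ = 1/2 ⇒ exp(−β·d) = 1/2 ⇒ d = ln(2) / β
d = 0.6931 / 0.552 = 1.256 km

1.26 km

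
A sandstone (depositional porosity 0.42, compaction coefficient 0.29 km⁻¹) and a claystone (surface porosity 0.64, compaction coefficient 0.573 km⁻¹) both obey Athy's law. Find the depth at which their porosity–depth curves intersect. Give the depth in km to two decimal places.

Set φ₀ₐ e^(−βₐz) = φ₀ᵦ e^(−βᵦz) ⇒ ln(φ₀ₐ/φ₀ᵦ) = (βₐ − βᵦ)·z
z = ln(0.42/0.64) / (0.29 − 0.573) = -0.4212 / -0.283 = 1.488 km

1.49 km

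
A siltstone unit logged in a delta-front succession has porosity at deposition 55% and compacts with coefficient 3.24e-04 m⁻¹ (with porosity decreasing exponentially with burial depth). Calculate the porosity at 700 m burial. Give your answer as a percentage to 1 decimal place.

43.8%

Working in km (1 km = 1000 m; β in km⁻¹ = β in m⁻¹ × 1000):
phi = phi₀·exp(−β·d) = 0.55 × exp(−0.324 × 0.7) = 0.55 × exp(−0.2268)
  = 0.55 × 0.7971 = 0.4384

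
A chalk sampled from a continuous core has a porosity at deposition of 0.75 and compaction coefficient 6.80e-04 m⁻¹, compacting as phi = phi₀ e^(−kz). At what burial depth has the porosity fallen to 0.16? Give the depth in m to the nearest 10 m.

Working in km (1 km = 1000 m; k in km⁻¹ = k in m⁻¹ × 1000):
Invert Athy's law: z = ln(phi₀/phi) / k
z = ln(0.75/0.16) / 0.68 = ln(4.688) / 0.68 = 1.5449 / 0.68 = 2.272 km

2270 m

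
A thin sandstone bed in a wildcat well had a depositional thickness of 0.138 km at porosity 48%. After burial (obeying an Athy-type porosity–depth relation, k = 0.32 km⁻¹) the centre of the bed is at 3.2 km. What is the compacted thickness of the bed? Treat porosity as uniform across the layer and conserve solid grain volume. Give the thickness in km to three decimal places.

0.087 km

Porosity at 3.2 km: n = 0.48·exp(−0.32×3.2) = 0.1724
Solid-volume conservation: h(1−n) = h₀(1−n₀) ⇒ h = h₀·(1−n₀)/(1−n)
h = 0.138 × (1 − 0.48)/(1 − 0.1724) = 0.138 × 0.6283 = 0.0867 km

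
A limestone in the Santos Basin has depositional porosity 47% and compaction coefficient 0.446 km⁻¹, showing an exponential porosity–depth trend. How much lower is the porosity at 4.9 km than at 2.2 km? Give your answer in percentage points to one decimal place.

n(2.2) = 0.47·e^(−0.446×2.2) = 0.1762
n(4.9) = 0.47·e^(−0.446×4.9) = 0.0528
Δn = 0.1762 − 0.0528 = 0.1233

12.3 percentage points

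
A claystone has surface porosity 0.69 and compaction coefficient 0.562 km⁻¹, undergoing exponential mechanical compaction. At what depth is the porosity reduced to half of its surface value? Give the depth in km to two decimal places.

1.23 km

phi/phi₀ = 1/2 ⇒ exp(−k·d) = 1/2 ⇒ d = ln(2) / k
d = 0.6931 / 0.562 = 1.233 km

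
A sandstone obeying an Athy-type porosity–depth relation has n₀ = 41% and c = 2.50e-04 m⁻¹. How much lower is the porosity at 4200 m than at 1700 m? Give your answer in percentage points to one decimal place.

12.5 percentage points

Working in km (1 km = 1000 m; c in km⁻¹ = c in m⁻¹ × 1000):
n(1.7) = 0.41·e^(−0.25×1.7) = 0.2680
n(4.2) = 0.41·e^(−0.25×4.2) = 0.1435
Δn = 0.2680 − 0.1435 = 0.1246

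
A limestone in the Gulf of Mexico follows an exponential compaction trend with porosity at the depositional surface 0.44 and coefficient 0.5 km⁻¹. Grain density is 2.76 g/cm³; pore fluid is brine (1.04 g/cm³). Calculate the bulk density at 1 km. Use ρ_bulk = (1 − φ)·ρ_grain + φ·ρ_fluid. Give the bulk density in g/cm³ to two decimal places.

2.30 g/cm³

Porosity at depth: φ = 0.44·exp(−0.5×1) = 0.44×0.6065 = 0.2669
Bulk density: ρ_b = (1−φ)ρ_g + φ·ρ_f = 0.7331×2.76 + 0.2669×1.04
       = 2.023 + 0.278 = 2.301 g/cm³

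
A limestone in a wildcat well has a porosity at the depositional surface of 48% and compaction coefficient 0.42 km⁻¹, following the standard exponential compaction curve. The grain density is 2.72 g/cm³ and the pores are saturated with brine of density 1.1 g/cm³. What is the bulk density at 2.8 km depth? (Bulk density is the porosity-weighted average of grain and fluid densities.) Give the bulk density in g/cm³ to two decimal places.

2.48 g/cm³

Porosity at depth: phi = 0.48·exp(−0.42×2.8) = 0.48×0.3085 = 0.1481
Bulk density: ρ_b = (1−phi)ρ_g + phi·ρ_f = 0.8519×2.72 + 0.1481×1.1
       = 2.317 + 0.163 = 2.480 g/cm³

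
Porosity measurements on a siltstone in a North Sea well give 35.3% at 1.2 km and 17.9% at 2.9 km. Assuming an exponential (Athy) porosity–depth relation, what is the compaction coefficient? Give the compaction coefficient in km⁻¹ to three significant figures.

Athy: φ(z) = φ₀ e^(−βz) ⇒ φ₁/φ₂ = e^{β(z₂−z₁)} ⇒ β = ln(φ₁/φ₂)/(z₂−z₁)
β = ln(0.353/0.179) / (2.9 − 1.2) = ln(1.972) / 1.7 = 0.6791 / 1.7 = 0.3995 km⁻¹

0.399 km⁻¹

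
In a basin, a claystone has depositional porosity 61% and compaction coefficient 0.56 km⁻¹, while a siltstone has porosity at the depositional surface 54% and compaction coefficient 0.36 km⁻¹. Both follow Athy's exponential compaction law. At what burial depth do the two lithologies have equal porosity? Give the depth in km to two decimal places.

0.61 km

Set n₀ₐ e^(−cₐZ) = n₀ᵦ e^(−cᵦZ) ⇒ ln(n₀ₐ/n₀ᵦ) = (cₐ − cᵦ)·Z
Z = ln(0.61/0.54) / (0.56 − 0.36) = 0.1219 / 0.2 = 0.609 km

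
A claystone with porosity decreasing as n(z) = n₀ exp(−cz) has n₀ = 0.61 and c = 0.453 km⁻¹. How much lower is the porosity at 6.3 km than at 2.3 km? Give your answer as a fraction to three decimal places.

0.180

n(2.3) = 0.61·e^(−0.453×2.3) = 0.2152
n(6.3) = 0.61·e^(−0.453×6.3) = 0.0351
Δn = 0.2152 − 0.0351 = 0.1801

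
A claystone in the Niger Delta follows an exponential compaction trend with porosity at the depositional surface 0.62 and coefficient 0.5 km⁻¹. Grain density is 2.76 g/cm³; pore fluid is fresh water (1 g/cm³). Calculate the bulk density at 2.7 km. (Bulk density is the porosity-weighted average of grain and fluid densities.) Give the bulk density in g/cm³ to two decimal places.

Porosity at depth: phi = 0.62·exp(−0.5×2.7) = 0.62×0.2592 = 0.1607
Bulk density: ρ_b = (1−phi)ρ_g + phi·ρ_f = 0.8393×2.76 + 0.1607×1
       = 2.316 + 0.161 = 2.477 g/cm³

2.48 g/cm³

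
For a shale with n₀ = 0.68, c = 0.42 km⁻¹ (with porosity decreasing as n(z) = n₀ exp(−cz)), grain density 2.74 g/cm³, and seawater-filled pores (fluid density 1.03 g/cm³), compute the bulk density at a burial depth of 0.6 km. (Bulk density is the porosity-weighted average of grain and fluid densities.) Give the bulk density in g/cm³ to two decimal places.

Porosity at depth: n = 0.68·exp(−0.42×0.6) = 0.68×0.7772 = 0.5285
Bulk density: ρ_b = (1−n)ρ_g + n·ρ_f = 0.4715×2.74 + 0.5285×1.03
       = 1.292 + 0.544 = 1.836 g/cm³

1.84 g/cm³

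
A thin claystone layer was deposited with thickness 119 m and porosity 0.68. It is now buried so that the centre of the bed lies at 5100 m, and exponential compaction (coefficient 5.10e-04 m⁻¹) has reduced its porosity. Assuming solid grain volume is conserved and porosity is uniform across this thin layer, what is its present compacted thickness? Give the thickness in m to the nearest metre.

Working in km (1 km = 1000 m; β in km⁻¹ = β in m⁻¹ × 1000):
Porosity at 5.1 km: φ = 0.68·exp(−0.51×5.1) = 0.0505
Solid-volume conservation: h(1−φ) = h₀(1−φ₀) ⇒ h = h₀·(1−φ₀)/(1−φ)
h = 0.119 × (1 − 0.68)/(1 − 0.0505) = 0.119 × 0.3370 = 0.0401 km

40 m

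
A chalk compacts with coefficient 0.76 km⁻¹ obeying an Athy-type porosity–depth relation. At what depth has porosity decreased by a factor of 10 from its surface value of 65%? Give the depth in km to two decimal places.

n/n₀ = 1/10 ⇒ exp(−β·Z) = 1/10 ⇒ Z = ln(10) / β
Z = 2.3026 / 0.76 = 3.030 km

3.03 km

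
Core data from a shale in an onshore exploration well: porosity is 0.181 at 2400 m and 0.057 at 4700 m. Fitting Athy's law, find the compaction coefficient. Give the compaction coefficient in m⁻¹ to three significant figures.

0.000502 m⁻¹

Working in km (1 km = 1000 m; c in km⁻¹ = c in m⁻¹ × 1000):
Athy: φ(d) = φ₀ e^(−cd) ⇒ φ₁/φ₂ = e^{c(d₂−d₁)} ⇒ c = ln(φ₁/φ₂)/(d₂−d₁)
c = ln(0.181/0.057) / (4.7 − 2.4) = ln(3.175) / 2.3 = 1.1554 / 2.3 = 0.5024 km⁻¹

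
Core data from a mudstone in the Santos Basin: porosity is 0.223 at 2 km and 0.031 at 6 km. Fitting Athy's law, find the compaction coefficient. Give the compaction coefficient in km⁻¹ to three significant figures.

Athy: φ(Z) = φ₀ e^(−βZ) ⇒ φ₁/φ₂ = e^{β(Z₂−Z₁)} ⇒ β = ln(φ₁/φ₂)/(Z₂−Z₁)
β = ln(0.223/0.031) / (6 − 2) = ln(7.194) / 4 = 1.9732 / 4 = 0.4933 km⁻¹

0.493 km⁻¹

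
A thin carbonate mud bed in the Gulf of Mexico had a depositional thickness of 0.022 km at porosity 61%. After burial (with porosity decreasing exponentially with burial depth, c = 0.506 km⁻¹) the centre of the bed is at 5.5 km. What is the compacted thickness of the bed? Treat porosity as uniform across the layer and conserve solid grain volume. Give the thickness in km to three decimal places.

0.009 km

Porosity at 5.5 km: φ = 0.61·exp(−0.506×5.5) = 0.0377
Solid-volume conservation: h(1−φ) = h₀(1−φ₀) ⇒ h = h₀·(1−φ₀)/(1−φ)
h = 0.022 × (1 − 0.61)/(1 − 0.0377) = 0.022 × 0.4053 = 0.0089 km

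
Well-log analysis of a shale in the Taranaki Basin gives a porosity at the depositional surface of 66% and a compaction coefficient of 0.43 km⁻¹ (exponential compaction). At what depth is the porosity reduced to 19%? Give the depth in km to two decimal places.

Invert Athy's law: z = ln(phi₀/phi) / k
z = ln(0.66/0.19) / 0.43 = ln(3.474) / 0.43 = 1.2452 / 0.43 = 2.896 km

2.90 km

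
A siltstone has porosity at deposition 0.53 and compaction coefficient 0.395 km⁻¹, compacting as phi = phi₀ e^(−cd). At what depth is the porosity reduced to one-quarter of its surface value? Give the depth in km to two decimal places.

phi/phi₀ = 1/4 ⇒ exp(−c·d) = 1/4 ⇒ d = ln(4) / c
d = 1.3863 / 0.395 = 3.510 km

3.51 km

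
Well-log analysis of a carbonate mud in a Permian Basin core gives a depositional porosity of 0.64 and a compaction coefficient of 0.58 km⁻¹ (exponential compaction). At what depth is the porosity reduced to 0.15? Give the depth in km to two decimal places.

2.50 km

Invert Athy's law: Z = ln(n₀/n) / c
Z = ln(0.64/0.15) / 0.58 = ln(4.267) / 0.58 = 1.4508 / 0.58 = 2.501 km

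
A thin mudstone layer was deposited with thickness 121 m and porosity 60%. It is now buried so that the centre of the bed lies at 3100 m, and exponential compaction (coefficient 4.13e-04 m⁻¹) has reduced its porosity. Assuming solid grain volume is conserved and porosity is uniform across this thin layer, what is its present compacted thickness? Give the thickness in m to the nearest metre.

58 m

Working in km (1 km = 1000 m; c in km⁻¹ = c in m⁻¹ × 1000):
Porosity at 3.1 km: phi = 0.6·exp(−0.413×3.1) = 0.1668
Solid-volume conservation: h(1−phi) = h₀(1−phi₀) ⇒ h = h₀·(1−phi₀)/(1−phi)
h = 0.121 × (1 − 0.6)/(1 − 0.1668) = 0.121 × 0.4801 = 0.0581 km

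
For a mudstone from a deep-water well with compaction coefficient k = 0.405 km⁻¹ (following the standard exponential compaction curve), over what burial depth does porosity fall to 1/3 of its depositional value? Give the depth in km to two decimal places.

2.71 km

n/n₀ = 1/3 ⇒ exp(−k·d) = 1/3 ⇒ d = ln(3) / k
d = 1.0986 / 0.405 = 2.713 km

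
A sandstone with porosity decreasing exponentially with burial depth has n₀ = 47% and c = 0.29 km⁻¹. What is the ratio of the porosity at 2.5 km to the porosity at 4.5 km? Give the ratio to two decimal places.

1.79

n(z₁)/n(z₂) = e^(−c·z₁)/e^(−c·z₂) = e^{c(z₂−z₁)}
= exp(0.29 × 2) = exp(0.58) = 1.7860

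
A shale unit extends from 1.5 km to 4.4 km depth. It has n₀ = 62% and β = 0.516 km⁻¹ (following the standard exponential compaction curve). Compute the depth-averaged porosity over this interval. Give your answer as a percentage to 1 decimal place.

⟨n⟩ = (1/(d₂−d₁)) ∫ n₀ e^(−βd) dd = n₀·(e^(−β·d₁) − e^(−β·d₂)) / (β·(d₂−d₁))
e^(−0.516×1.5) = 0.4612; e^(−0.516×4.4) = 0.1033
⟨n⟩ = 0.62 × (0.4612 − 0.1033) / (0.516 × 2.9) = 0.62 × 0.2392 = 0.1483

14.8%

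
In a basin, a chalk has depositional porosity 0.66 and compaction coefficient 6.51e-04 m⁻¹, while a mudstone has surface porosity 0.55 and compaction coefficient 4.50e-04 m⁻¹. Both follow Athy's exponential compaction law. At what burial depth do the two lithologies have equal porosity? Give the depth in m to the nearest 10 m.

910 m

Working in km (1 km = 1000 m; k in km⁻¹ = k in m⁻¹ × 1000):
Set φ₀ₐ e^(−kₐZ) = φ₀ᵦ e^(−kᵦZ) ⇒ ln(φ₀ₐ/φ₀ᵦ) = (kₐ − kᵦ)·Z
Z = ln(0.66/0.55) / (0.651 − 0.45) = 0.1823 / 0.201 = 0.907 km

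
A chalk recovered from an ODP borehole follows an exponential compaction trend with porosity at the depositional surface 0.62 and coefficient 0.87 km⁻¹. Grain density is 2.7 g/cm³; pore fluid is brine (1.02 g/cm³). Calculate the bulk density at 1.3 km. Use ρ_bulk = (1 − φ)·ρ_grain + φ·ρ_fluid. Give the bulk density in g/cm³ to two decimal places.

2.36 g/cm³

Porosity at depth: phi = 0.62·exp(−0.87×1.3) = 0.62×0.3227 = 0.2001
Bulk density: ρ_b = (1−phi)ρ_g + phi·ρ_f = 0.7999×2.7 + 0.2001×1.02
       = 2.160 + 0.204 = 2.364 g/cm³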